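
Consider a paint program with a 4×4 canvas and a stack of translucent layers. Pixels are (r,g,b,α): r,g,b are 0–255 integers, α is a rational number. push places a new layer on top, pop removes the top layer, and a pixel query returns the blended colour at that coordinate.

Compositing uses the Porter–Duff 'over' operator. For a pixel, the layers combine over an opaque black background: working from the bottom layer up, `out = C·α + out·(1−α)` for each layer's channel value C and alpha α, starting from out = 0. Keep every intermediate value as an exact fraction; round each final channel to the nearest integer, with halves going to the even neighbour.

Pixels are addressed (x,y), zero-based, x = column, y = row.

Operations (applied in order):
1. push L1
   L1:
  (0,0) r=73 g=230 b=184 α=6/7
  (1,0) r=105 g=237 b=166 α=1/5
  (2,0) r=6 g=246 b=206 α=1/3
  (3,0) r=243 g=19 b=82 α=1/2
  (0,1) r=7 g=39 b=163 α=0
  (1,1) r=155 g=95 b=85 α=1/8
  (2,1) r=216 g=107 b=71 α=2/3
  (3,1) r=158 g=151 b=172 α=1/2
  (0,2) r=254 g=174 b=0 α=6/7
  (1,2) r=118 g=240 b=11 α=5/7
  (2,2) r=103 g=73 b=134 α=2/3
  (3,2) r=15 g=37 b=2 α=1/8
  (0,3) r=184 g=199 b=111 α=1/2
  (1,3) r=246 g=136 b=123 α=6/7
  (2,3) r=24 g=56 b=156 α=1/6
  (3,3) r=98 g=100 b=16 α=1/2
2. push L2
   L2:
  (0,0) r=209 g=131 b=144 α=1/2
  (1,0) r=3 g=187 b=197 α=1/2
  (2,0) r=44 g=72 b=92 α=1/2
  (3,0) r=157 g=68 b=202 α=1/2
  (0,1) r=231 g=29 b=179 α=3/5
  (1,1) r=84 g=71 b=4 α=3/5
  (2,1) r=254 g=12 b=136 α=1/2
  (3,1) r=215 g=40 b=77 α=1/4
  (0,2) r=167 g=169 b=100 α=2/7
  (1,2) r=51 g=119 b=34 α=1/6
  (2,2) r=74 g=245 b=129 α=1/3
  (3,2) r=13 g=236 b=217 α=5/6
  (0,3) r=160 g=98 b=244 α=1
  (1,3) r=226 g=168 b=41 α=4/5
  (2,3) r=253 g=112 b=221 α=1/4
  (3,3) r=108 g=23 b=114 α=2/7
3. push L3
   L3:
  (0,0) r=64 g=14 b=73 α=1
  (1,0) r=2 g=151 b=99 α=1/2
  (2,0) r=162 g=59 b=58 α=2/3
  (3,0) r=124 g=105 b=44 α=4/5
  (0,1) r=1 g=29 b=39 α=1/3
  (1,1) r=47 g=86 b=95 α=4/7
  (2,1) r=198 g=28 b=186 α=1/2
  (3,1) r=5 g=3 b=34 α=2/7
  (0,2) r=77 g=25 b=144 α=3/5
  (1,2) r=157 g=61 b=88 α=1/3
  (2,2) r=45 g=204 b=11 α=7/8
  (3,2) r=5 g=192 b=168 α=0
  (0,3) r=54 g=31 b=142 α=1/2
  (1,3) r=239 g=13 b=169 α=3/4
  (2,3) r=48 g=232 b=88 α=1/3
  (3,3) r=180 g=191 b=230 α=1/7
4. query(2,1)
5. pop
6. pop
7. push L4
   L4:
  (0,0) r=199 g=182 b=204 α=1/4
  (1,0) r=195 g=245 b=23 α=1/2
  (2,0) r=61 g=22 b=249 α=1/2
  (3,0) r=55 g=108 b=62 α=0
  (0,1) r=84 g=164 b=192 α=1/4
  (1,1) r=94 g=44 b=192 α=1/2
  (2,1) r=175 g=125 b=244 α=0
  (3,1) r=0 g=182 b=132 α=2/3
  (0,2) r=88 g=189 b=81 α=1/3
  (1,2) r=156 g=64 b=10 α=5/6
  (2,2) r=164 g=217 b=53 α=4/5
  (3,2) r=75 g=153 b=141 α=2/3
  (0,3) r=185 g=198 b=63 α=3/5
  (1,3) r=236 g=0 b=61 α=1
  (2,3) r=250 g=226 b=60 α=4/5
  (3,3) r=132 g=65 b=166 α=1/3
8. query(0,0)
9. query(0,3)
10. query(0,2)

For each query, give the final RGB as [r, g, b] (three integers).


at x=2,y=1 over L1,L2,L3:
after L1 α=2/3: [144, 214/3, 142/3]
after L2 α=1/2: [199, 125/3, 275/3]
after L3 α=1/2: [397/2, 209/6, 833/6]
rounded: [198, 35, 139]

at x=0,y=0 over L1,L4:
L1 α=6/7: [438/7, 1380/7, 1104/7]
L4 α=1/4: [2707/28, 2707/14, 1185/7]
= [97, 193, 169]

query (0,3) [L1,L4] — begin 0,0,0
+L1 (α=1/2) → [92, 199/2, 111/2]
+L4 (α=3/5) → [739/5, 793/5, 60]
→ [148, 159, 60]

(0,2) stack=L1,L4; from [0,0,0]:
L1 α=6/7: [1524/7, 1044/7, 0]
L4 α=1/3: [3664/21, 1137/7, 27]
→ [174, 162, 27]


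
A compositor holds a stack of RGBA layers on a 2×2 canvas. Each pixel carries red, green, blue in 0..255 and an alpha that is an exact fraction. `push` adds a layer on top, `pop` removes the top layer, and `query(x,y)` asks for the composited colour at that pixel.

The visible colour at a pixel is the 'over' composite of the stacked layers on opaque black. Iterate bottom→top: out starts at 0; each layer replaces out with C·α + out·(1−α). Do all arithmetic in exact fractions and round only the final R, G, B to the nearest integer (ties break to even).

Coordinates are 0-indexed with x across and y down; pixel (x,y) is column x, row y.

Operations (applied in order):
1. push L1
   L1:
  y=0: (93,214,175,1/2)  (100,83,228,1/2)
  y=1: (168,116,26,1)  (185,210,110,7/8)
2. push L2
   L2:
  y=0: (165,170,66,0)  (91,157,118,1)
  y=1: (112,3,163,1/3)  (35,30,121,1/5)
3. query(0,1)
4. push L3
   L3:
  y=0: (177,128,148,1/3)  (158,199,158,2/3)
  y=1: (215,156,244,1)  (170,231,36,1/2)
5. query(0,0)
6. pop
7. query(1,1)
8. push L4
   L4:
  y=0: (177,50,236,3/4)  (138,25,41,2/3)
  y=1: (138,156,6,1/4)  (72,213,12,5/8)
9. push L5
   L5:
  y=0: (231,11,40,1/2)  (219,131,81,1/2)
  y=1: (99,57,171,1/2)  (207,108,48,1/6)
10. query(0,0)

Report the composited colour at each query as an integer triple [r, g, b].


query (0,1) [L1,L2] — begin 0,0,0
L1 α=1: [168, 116, 26]
L2 α=1/3: [448/3, 235/3, 215/3]
= [149, 78, 72]

at x=0,y=0 over L1,L2,L3:
+L1 (α=1/2) → [93/2, 107, 175/2]
+L2 (α=0) → [93/2, 107, 175/2]
+L3 (α=1/3) → [90, 114, 323/3]
rounded: [90, 114, 108]

query (1,1) [L1,L2] — begin 0,0,0
after L1 α=7/8: [1295/8, 735/4, 385/4]
after L2 α=1/5: [273/2, 153, 506/5]
rounded: [136, 153, 101]

at x=0,y=0 over L1,L2,L4,L5:
+L1 (α=1/2) → [93/2, 107, 175/2]
+L2 (α=0) → [93/2, 107, 175/2]
+L4 (α=3/4) → [1155/8, 257/4, 1591/8]
+L5 (α=1/2) → [3003/16, 301/8, 1911/16]
= [188, 38, 119]


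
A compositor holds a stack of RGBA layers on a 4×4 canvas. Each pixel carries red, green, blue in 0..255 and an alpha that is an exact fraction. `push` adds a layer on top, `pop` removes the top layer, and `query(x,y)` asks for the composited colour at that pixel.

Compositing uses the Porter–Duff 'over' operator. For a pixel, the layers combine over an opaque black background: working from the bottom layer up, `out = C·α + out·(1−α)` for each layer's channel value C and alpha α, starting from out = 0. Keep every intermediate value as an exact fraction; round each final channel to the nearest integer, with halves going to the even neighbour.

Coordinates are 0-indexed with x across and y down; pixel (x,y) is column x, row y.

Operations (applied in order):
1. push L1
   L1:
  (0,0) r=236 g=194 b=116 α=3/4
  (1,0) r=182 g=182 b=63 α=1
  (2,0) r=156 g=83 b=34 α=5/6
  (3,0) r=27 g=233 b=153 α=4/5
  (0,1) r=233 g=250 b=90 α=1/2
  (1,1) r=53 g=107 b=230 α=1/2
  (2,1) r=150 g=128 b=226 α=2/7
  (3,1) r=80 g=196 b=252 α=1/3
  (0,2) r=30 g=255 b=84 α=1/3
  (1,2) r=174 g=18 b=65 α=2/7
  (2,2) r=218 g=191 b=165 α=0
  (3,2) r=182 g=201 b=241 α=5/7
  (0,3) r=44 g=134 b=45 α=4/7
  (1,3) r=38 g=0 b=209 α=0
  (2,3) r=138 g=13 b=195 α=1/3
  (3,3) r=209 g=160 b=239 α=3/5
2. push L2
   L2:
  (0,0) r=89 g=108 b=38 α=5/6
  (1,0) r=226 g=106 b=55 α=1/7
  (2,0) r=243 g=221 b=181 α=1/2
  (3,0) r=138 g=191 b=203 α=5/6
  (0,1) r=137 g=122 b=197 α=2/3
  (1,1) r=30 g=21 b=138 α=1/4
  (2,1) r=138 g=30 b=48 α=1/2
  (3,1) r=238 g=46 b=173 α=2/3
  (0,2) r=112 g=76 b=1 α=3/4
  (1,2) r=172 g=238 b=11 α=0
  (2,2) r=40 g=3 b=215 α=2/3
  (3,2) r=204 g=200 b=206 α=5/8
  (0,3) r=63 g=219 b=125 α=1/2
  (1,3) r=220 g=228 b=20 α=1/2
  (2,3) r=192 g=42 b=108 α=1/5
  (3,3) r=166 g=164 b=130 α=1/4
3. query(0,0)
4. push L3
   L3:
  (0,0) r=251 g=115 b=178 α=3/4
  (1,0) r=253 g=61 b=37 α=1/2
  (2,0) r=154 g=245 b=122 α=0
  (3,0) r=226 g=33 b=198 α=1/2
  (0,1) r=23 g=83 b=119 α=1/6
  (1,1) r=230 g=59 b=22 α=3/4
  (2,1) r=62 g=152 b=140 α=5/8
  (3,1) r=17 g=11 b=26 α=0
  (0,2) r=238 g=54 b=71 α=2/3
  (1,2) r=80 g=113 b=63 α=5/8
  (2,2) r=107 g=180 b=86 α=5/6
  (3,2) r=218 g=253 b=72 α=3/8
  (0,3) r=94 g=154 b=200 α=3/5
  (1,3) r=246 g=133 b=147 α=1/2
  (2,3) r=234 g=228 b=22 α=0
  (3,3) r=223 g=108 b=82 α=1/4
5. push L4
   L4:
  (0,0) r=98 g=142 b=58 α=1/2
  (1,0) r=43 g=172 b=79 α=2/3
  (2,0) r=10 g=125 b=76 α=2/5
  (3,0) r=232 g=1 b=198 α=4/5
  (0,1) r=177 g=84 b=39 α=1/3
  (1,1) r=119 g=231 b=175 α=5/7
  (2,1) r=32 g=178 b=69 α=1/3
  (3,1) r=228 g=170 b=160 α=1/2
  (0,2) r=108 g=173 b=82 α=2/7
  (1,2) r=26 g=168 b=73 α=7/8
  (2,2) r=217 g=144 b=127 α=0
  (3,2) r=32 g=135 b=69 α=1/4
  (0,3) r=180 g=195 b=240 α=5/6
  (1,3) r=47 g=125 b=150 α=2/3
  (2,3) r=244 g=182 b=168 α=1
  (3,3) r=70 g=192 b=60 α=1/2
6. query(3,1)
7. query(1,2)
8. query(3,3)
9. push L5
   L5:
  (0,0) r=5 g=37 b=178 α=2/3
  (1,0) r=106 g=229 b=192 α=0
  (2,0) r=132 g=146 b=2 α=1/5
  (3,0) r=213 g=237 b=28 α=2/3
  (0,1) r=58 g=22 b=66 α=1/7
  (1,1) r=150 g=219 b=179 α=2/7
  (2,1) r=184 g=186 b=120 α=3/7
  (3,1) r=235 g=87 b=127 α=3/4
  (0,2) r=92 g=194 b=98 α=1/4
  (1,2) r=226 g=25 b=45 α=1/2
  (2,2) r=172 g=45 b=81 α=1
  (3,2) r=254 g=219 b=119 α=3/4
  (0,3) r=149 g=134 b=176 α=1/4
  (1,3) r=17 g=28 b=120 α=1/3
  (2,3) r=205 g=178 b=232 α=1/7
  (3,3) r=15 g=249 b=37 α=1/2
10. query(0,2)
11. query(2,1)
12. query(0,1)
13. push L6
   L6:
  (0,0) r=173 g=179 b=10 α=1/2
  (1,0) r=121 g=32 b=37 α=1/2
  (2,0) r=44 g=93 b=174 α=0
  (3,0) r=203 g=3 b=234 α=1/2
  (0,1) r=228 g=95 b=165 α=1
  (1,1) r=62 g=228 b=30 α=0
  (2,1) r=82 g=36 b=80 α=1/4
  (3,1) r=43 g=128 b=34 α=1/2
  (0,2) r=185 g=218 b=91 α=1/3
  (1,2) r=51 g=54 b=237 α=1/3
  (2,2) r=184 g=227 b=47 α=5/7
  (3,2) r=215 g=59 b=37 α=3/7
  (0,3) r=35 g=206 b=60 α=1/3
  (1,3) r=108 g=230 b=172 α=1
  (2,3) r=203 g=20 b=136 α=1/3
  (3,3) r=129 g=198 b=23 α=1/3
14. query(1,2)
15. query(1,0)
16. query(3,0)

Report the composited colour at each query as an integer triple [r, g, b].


(0,0) stack=L1,L2; from [0,0,0]:
after L1 α=3/4: [177, 291/2, 87]
after L2 α=5/6: [311/3, 457/4, 277/6]
rounded: [104, 114, 46]

query (3,1) [L1,L2,L3,L4] — begin 0,0,0
L1 α=1/3: [80/3, 196/3, 84]
L2 α=2/3: [1508/9, 472/9, 430/3]
L3 α=0: [1508/9, 472/9, 430/3]
L4 α=1/2: [1780/9, 1001/9, 455/3]
= [198, 111, 152]

query (1,2) [L1,L2,L3,L4] — begin 0,0,0
+L1 (α=2/7) → [348/7, 36/7, 130/7]
+L2 (α=0) → [348/7, 36/7, 130/7]
+L3 (α=5/8) → [961/14, 4063/56, 2595/56]
+L4 (α=7/8) → [3509/112, 69919/448, 31211/448]
→ [31, 156, 70]

at x=3,y=3 over L1,L2,L3,L4:
L1 α=3/5: [627/5, 96, 717/5]
L2 α=1/4: [2711/20, 113, 2801/20]
L3 α=1/4: [12593/80, 447/4, 10043/80]
L4 α=1/2: [18193/160, 1215/8, 14843/160]
→ [114, 152, 93]

at x=0,y=2 over L1,L2,L3,L4,L5:
+L1 (α=1/3) → [10, 85, 28]
+L2 (α=3/4) → [173/2, 313/4, 31/4]
+L3 (α=2/3) → [375/2, 745/12, 599/12]
+L4 (α=2/7) → [2307/14, 7877/84, 709/12]
+L5 (α=1/4) → [8209/56, 13309/112, 1101/16]
→ [147, 119, 69]

query (2,1) [L1,L2,L3,L4,L5] — begin 0,0,0
after L1 α=2/7: [300/7, 256/7, 452/7]
after L2 α=1/2: [633/7, 233/7, 394/7]
after L3 α=5/8: [4069/56, 6019/56, 3041/28]
after L4 α=1/3: [1655/28, 11003/84, 4007/42]
after L5 α=3/7: [5519/49, 22721/147, 15574/147]
= [113, 155, 106]

(0,1) stack=L1,L2,L3,L4,L5; from [0,0,0]:
after L1 α=1/2: [233/2, 125, 45]
after L2 α=2/3: [781/6, 123, 439/3]
after L3 α=1/6: [4043/36, 349/3, 1276/9]
after L4 α=1/3: [7229/54, 950/9, 2903/27]
after L5 α=1/7: [7751/63, 1966/21, 6400/63]
= [123, 94, 102]

query (1,2) [L1,L2,L3,L4,L5,L6] — begin 0,0,0
+L1 (α=2/7) → [348/7, 36/7, 130/7]
+L2 (α=0) → [348/7, 36/7, 130/7]
+L3 (α=5/8) → [961/14, 4063/56, 2595/56]
+L4 (α=7/8) → [3509/112, 69919/448, 31211/448]
+L5 (α=1/2) → [28821/224, 81119/896, 51371/896]
+L6 (α=1/3) → [11511/112, 105311/1344, 157547/1344]
→ [103, 78, 117]

(1,0) stack=L1,L2,L3,L4,L5,L6; from [0,0,0]:
L1 α=1: [182, 182, 63]
L2 α=1/7: [1318/7, 1198/7, 433/7]
L3 α=1/2: [3089/14, 1625/14, 346/7]
L4 α=2/3: [1431/14, 2147/14, 484/7]
L5 α=0: [1431/14, 2147/14, 484/7]
L6 α=1/2: [3125/28, 2595/28, 743/14]
→ [112, 93, 53]

(3,0) stack=L1,L2,L3,L4,L5,L6; from [0,0,0]:
after L1 α=4/5: [108/5, 932/5, 612/5]
after L2 α=5/6: [593/5, 5707/30, 5687/30]
after L3 α=1/2: [1723/10, 6697/60, 11627/60]
after L4 α=4/5: [11003/50, 6937/300, 59147/300]
after L5 α=2/3: [32303/150, 149137/900, 75947/900]
after L6 α=1/2: [62753/300, 151837/1800, 286547/1800]
→ [209, 84, 159]


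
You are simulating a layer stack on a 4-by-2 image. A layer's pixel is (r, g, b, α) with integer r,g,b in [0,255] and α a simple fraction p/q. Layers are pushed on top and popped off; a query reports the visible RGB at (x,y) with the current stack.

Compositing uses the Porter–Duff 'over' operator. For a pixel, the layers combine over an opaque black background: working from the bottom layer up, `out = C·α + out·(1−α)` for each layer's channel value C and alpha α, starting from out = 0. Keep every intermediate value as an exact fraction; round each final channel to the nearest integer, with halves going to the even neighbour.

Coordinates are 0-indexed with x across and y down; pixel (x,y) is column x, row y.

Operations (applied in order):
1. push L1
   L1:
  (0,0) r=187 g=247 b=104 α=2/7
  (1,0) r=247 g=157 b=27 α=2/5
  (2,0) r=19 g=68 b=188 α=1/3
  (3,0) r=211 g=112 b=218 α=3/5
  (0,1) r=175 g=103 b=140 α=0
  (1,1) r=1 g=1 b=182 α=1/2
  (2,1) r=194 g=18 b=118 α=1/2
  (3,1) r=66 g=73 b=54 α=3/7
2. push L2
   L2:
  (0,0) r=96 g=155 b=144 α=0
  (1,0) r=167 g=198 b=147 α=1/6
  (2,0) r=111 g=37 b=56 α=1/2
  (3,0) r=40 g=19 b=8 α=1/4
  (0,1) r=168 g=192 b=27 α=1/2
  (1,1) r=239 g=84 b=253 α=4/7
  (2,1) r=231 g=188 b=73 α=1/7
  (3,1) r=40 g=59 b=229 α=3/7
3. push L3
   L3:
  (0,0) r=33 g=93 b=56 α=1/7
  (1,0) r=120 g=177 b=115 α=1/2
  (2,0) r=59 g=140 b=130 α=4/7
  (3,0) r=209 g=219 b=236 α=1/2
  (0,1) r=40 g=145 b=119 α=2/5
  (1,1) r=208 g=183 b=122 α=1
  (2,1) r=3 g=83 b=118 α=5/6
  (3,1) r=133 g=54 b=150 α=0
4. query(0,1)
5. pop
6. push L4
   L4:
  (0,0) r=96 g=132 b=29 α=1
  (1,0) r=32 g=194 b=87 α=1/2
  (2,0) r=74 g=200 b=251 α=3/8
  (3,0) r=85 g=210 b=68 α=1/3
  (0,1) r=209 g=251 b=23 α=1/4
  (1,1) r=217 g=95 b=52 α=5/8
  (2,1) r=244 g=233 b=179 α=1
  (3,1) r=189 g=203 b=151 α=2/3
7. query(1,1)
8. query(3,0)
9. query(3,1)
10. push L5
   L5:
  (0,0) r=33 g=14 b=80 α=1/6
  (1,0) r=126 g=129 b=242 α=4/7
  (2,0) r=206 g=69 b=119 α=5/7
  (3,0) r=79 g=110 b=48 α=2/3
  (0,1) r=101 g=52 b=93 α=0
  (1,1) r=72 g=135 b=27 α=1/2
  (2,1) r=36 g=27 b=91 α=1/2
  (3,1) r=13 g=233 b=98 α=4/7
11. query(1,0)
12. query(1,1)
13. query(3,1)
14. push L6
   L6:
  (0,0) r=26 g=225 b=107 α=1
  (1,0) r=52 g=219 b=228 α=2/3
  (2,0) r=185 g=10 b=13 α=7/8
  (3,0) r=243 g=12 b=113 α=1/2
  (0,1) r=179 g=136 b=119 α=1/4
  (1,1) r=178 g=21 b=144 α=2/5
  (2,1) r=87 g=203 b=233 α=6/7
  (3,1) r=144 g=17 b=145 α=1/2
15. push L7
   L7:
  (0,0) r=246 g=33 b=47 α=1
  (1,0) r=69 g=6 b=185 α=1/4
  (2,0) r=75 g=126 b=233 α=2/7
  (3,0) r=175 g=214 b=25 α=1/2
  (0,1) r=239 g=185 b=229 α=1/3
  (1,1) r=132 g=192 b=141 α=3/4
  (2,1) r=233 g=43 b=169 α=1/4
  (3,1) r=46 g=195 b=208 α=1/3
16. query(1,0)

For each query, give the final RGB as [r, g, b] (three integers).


at x=0,y=1 over L1,L2,L3:
L1 α=0: [0, 0, 0]
L2 α=1/2: [84, 96, 27/2]
L3 α=2/5: [332/5, 578/5, 557/10]
= [66, 116, 56]

(1,1) stack=L1,L2,L4; from [0,0,0]:
+L1 (α=1/2) → [1/2, 1/2, 91]
+L2 (α=4/7) → [1915/14, 675/14, 1285/7]
+L4 (α=5/8) → [20935/112, 8675/112, 5675/56]
= [187, 77, 101]

at x=3,y=0 over L1,L2,L4:
L1 α=3/5: [633/5, 336/5, 654/5]
L2 α=1/4: [2099/20, 1103/20, 1001/10]
L4 α=1/3: [983/10, 3203/30, 447/5]
rounded: [98, 107, 89]

query (3,1) [L1,L2,L4] — begin 0,0,0
L1 α=3/7: [198/7, 219/7, 162/7]
L2 α=3/7: [1632/49, 2115/49, 5457/49]
L4 α=2/3: [6718/49, 22009/147, 20255/147]
rounded: [137, 150, 138]

query (1,0) [L1,L2,L4,L5] — begin 0,0,0
after L1 α=2/5: [494/5, 314/5, 54/5]
after L2 α=1/6: [661/6, 256/3, 67/2]
after L4 α=1/2: [853/12, 419/3, 241/4]
after L5 α=4/7: [2869/28, 935/7, 4595/28]
→ [102, 134, 164]

(1,1) stack=L1,L2,L4,L5; from [0,0,0]:
after L1 α=1/2: [1/2, 1/2, 91]
after L2 α=4/7: [1915/14, 675/14, 1285/7]
after L4 α=5/8: [20935/112, 8675/112, 5675/56]
after L5 α=1/2: [28999/224, 23795/224, 7187/112]
= [129, 106, 64]

(3,1) stack=L1,L2,L4,L5; from [0,0,0]:
+L1 (α=3/7) → [198/7, 219/7, 162/7]
+L2 (α=3/7) → [1632/49, 2115/49, 5457/49]
+L4 (α=2/3) → [6718/49, 22009/147, 20255/147]
+L5 (α=4/7) → [22702/343, 67677/343, 39463/343]
→ [66, 197, 115]

at x=1,y=0 over L1,L2,L4,L5,L6,L7:
after L1 α=2/5: [494/5, 314/5, 54/5]
after L2 α=1/6: [661/6, 256/3, 67/2]
after L4 α=1/2: [853/12, 419/3, 241/4]
after L5 α=4/7: [2869/28, 935/7, 4595/28]
after L6 α=2/3: [1927/28, 4001/21, 17363/84]
after L7 α=1/4: [7713/112, 4043/28, 22543/112]
= [69, 144, 201]


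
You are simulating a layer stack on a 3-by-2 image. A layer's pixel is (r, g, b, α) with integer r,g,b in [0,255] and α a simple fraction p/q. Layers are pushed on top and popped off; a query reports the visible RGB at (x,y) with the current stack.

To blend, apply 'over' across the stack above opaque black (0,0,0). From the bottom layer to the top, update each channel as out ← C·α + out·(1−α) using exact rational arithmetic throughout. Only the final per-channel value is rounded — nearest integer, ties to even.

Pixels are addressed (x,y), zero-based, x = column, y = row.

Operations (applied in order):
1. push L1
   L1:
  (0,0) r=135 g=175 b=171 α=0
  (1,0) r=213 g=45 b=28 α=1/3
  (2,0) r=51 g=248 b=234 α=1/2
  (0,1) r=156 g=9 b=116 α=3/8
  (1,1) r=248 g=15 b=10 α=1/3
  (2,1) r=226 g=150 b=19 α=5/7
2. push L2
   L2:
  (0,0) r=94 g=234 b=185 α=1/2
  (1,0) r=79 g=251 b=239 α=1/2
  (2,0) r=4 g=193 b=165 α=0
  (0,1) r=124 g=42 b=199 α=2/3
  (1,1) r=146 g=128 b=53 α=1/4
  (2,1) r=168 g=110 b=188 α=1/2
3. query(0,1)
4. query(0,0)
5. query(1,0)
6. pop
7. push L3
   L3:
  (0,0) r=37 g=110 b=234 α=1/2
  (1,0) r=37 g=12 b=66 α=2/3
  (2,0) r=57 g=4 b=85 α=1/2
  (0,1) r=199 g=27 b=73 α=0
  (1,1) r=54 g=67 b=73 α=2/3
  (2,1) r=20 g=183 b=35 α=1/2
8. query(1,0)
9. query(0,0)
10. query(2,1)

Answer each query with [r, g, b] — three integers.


at x=0,y=1 over L1,L2:
+L1 (α=3/8) → [117/2, 27/8, 87/2]
+L2 (α=2/3) → [613/6, 233/8, 883/6]
= [102, 29, 147]

query (0,0) [L1,L2] — begin 0,0,0
L1 α=0: [0, 0, 0]
L2 α=1/2: [47, 117, 185/2]
= [47, 117, 92]

query (1,0) [L1,L2] — begin 0,0,0
L1 α=1/3: [71, 15, 28/3]
L2 α=1/2: [75, 133, 745/6]
= [75, 133, 124]

(1,0) stack=L1,L3; from [0,0,0]:
L1 α=1/3: [71, 15, 28/3]
L3 α=2/3: [145/3, 13, 424/9]
→ [48, 13, 47]

at x=0,y=0 over L1,L3:
+L1 (α=0) → [0, 0, 0]
+L3 (α=1/2) → [37/2, 55, 117]
→ [18, 55, 117]

query (2,1) [L1,L3] — begin 0,0,0
after L1 α=5/7: [1130/7, 750/7, 95/7]
after L3 α=1/2: [635/7, 2031/14, 170/7]
rounded: [91, 145, 24]


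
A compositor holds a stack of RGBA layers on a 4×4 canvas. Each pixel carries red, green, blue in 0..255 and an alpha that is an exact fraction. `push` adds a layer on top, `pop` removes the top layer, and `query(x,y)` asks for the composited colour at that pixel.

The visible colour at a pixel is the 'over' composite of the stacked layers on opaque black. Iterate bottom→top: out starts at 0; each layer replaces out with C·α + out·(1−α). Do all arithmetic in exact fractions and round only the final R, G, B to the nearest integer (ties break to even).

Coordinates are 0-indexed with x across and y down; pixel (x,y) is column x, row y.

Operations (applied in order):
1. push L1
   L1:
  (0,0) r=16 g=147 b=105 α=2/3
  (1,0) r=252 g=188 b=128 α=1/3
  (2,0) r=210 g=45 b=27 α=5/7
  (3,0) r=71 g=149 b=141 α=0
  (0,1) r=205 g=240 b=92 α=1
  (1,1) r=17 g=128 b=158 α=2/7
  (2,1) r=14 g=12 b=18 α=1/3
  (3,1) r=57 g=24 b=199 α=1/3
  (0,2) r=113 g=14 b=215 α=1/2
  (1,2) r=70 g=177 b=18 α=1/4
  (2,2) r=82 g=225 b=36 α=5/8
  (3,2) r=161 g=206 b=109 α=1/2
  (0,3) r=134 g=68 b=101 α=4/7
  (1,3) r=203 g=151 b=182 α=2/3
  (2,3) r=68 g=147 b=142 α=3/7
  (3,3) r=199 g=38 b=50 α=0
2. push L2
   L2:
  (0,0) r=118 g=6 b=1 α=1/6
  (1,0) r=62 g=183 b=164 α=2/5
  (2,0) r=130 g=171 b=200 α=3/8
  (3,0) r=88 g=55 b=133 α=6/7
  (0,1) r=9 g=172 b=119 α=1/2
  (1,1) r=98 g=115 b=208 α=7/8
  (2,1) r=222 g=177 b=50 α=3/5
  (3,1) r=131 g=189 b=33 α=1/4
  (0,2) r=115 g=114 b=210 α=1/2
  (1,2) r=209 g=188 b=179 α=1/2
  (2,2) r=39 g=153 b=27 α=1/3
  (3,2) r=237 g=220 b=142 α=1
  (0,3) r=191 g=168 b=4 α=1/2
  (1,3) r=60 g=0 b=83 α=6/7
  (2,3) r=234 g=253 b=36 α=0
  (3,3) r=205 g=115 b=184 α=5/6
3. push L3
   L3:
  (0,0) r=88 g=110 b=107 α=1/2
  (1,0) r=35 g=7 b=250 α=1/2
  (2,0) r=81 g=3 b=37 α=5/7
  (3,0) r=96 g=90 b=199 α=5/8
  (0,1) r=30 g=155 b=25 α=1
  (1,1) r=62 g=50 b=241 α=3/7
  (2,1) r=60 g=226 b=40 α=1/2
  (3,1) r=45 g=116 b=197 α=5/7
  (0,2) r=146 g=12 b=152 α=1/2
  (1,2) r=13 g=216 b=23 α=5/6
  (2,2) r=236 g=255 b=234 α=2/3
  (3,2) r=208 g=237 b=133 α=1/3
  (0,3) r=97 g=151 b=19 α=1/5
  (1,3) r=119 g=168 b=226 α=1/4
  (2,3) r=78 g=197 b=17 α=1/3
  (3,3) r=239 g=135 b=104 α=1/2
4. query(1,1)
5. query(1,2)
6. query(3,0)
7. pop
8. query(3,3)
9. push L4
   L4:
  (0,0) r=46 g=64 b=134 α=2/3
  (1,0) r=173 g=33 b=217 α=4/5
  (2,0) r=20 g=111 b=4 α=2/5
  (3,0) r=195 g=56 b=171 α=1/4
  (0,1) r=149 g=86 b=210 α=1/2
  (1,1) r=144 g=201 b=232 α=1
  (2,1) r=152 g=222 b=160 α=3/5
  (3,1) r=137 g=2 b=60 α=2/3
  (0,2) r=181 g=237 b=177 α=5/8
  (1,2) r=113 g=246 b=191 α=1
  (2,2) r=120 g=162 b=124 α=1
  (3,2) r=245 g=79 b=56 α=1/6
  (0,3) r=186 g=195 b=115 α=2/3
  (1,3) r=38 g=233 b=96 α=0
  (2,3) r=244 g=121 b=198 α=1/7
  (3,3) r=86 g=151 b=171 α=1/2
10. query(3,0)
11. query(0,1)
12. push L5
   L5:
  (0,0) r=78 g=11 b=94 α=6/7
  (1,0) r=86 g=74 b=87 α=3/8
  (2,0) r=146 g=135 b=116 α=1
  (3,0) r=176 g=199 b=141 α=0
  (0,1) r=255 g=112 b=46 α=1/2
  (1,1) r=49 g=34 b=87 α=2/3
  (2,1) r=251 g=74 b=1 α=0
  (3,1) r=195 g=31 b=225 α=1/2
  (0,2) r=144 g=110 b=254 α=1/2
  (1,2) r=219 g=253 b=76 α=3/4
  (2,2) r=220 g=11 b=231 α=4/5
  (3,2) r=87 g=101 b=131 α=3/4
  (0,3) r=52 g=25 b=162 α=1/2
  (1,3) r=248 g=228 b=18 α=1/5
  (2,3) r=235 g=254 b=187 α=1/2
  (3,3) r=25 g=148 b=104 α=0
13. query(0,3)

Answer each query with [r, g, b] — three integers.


at x=1,y=1 over L1,L2,L3:
+L1 (α=2/7) → [34/7, 256/7, 316/7]
+L2 (α=7/8) → [1209/14, 5891/56, 2627/14]
+L3 (α=3/7) → [3720/49, 7991/98, 10315/49]
= [76, 82, 211]

(1,2) stack=L1,L2,L3; from [0,0,0]:
+L1 (α=1/4) → [35/2, 177/4, 9/2]
+L2 (α=1/2) → [453/4, 929/8, 367/4]
+L3 (α=5/6) → [713/24, 9569/48, 827/24]
= [30, 199, 34]

query (3,0) [L1,L2,L3] — begin 0,0,0
L1 α=0: [0, 0, 0]
L2 α=6/7: [528/7, 330/7, 114]
L3 α=5/8: [618/7, 1035/14, 1337/8]
rounded: [88, 74, 167]

query (3,3) [L1,L2] — begin 0,0,0
+L1 (α=0) → [0, 0, 0]
+L2 (α=5/6) → [1025/6, 575/6, 460/3]
rounded: [171, 96, 153]

query (3,0) [L1,L2,L4] — begin 0,0,0
after L1 α=0: [0, 0, 0]
after L2 α=6/7: [528/7, 330/7, 114]
after L4 α=1/4: [2949/28, 691/14, 513/4]
= [105, 49, 128]

at x=0,y=1 over L1,L2,L4:
after L1 α=1: [205, 240, 92]
after L2 α=1/2: [107, 206, 211/2]
after L4 α=1/2: [128, 146, 631/4]
→ [128, 146, 158]

query (0,3) [L1,L2,L4,L5] — begin 0,0,0
L1 α=4/7: [536/7, 272/7, 404/7]
L2 α=1/2: [1873/14, 724/7, 216/7]
L4 α=2/3: [7081/42, 3454/21, 1826/21]
L5 α=1/2: [9265/84, 3979/42, 2614/21]
rounded: [110, 95, 124]


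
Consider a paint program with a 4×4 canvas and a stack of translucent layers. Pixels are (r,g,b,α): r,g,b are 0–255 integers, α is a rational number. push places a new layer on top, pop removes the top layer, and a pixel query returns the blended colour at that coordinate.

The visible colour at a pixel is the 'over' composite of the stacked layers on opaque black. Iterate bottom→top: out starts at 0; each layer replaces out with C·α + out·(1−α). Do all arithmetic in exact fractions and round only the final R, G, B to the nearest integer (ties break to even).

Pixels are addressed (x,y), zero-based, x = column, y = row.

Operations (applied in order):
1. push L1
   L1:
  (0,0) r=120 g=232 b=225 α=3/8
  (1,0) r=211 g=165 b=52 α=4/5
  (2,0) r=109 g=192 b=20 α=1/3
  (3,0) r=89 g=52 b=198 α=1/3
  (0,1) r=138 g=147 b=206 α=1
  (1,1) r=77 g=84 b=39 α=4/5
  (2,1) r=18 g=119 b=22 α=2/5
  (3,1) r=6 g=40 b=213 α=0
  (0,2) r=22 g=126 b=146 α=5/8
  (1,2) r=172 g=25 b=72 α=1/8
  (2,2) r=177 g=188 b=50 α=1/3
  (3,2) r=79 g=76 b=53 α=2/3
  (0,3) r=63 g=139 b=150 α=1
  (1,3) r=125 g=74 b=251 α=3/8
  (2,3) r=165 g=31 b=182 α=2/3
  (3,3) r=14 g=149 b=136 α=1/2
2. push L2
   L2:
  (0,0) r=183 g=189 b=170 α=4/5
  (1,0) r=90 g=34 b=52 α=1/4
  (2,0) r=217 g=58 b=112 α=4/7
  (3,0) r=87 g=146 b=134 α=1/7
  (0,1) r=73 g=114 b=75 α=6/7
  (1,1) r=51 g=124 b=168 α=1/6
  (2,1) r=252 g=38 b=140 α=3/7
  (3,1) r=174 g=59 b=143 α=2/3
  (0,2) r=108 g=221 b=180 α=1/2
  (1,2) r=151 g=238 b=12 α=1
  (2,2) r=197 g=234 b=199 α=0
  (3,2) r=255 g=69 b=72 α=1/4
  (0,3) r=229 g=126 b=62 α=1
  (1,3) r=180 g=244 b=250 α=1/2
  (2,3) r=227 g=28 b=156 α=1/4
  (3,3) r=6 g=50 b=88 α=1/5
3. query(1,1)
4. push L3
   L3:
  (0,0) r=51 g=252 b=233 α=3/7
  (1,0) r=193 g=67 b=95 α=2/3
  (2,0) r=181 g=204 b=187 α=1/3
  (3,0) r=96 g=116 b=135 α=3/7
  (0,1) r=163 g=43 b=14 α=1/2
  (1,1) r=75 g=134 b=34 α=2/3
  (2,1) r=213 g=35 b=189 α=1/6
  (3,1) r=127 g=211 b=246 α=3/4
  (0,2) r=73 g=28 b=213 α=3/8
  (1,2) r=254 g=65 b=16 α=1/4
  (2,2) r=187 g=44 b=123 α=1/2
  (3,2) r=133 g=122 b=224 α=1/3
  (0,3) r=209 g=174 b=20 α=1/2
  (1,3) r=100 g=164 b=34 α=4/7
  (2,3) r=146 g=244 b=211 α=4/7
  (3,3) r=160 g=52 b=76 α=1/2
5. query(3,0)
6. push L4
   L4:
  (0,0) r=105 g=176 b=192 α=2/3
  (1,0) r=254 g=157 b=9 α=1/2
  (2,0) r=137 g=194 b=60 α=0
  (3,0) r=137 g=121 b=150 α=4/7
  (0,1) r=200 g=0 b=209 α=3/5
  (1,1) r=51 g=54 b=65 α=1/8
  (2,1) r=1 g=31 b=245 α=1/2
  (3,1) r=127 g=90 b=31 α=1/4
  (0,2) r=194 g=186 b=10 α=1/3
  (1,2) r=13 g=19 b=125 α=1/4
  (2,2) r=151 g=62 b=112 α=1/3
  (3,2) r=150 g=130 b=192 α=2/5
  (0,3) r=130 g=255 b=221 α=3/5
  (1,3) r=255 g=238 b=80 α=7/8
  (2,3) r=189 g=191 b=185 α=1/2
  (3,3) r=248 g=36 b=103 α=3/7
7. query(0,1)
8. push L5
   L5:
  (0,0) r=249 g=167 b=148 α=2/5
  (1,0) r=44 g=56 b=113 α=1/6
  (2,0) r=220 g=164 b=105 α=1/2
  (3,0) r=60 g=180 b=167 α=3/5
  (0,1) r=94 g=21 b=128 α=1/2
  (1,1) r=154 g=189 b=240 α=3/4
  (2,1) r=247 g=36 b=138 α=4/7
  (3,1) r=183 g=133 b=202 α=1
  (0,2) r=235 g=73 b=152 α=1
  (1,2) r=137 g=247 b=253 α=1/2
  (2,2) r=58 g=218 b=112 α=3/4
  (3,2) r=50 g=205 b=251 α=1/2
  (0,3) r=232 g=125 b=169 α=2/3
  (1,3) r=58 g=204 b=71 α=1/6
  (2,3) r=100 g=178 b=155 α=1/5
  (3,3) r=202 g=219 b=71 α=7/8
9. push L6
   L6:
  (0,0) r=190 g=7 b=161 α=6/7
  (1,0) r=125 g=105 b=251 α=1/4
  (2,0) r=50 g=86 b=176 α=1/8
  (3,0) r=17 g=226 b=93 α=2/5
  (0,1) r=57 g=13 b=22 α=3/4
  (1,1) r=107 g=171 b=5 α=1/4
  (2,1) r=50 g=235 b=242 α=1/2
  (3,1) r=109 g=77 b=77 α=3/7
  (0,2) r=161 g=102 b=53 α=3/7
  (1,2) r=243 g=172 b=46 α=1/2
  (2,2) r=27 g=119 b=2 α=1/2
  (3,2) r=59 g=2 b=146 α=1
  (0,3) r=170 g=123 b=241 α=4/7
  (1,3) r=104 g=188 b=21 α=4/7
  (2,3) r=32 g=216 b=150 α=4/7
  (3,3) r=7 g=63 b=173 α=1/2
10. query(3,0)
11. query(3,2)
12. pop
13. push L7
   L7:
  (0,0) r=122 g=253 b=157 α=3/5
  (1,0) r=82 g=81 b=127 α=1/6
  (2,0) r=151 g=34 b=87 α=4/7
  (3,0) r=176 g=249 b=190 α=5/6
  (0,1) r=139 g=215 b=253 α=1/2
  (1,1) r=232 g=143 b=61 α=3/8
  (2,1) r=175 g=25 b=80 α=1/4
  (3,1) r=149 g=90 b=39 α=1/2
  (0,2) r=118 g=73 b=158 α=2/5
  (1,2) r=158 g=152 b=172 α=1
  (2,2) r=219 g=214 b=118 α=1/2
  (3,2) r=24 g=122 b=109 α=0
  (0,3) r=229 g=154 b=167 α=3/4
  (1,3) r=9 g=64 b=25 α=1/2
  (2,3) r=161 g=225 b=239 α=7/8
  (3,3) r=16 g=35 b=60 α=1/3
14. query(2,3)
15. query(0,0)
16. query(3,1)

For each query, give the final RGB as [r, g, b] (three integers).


(1,1) stack=L1,L2; from [0,0,0]:
+L1 (α=4/5) → [308/5, 336/5, 156/5]
+L2 (α=1/6) → [359/6, 230/3, 54]
= [60, 77, 54]

query (3,0) [L1,L2,L3] — begin 0,0,0
+L1 (α=1/3) → [89/3, 52/3, 66]
+L2 (α=1/7) → [265/7, 250/7, 530/7]
+L3 (α=3/7) → [3076/49, 3436/49, 4955/49]
→ [63, 70, 101]

(0,1) stack=L1,L2,L3,L4; from [0,0,0]:
+L1 (α=1) → [138, 147, 206]
+L2 (α=6/7) → [576/7, 831/7, 656/7]
+L3 (α=1/2) → [1717/14, 566/7, 377/7]
+L4 (α=3/5) → [5917/35, 1132/35, 5143/35]
rounded: [169, 32, 147]

query (3,0) [L1,L2,L3,L4,L5,L6] — begin 0,0,0
L1 α=1/3: [89/3, 52/3, 66]
L2 α=1/7: [265/7, 250/7, 530/7]
L3 α=3/7: [3076/49, 3436/49, 4955/49]
L4 α=4/7: [36080/343, 34024/343, 44265/343]
L5 α=3/5: [26780/343, 253268/1715, 260373/1715]
L6 α=2/5: [92002/1715, 1534984/8575, 1100109/8575]
rounded: [54, 179, 128]

at x=3,y=2 over L1,L2,L3,L4,L5,L6:
+L1 (α=2/3) → [158/3, 152/3, 106/3]
+L2 (α=1/4) → [413/4, 221/4, 89/2]
+L3 (α=1/3) → [679/6, 155/2, 313/3]
+L4 (α=2/5) → [1279/10, 197/2, 697/5]
+L5 (α=1/2) → [1779/20, 607/4, 976/5]
+L6 (α=1) → [59, 2, 146]
= [59, 2, 146]

at x=2,y=3 over L1,L2,L3,L4,L5,L7:
L1 α=2/3: [110, 62/3, 364/3]
L2 α=1/4: [557/4, 45/2, 130]
L3 α=4/7: [4007/28, 2087/14, 1234/7]
L4 α=1/2: [9299/56, 4761/28, 2529/14]
L5 α=1/5: [10699/70, 6007/35, 6143/35]
L7 α=7/8: [89589/560, 15283/70, 32349/140]
= [160, 218, 231]

at x=0,y=0 over L1,L2,L3,L4,L5,L7:
L1 α=3/8: [45, 87, 675/8]
L2 α=4/5: [777/5, 843/5, 1223/8]
L3 α=3/7: [3873/35, 7152/35, 2621/14]
L4 α=2/3: [3741/35, 19472/105, 7997/42]
L5 α=2/5: [28653/175, 31162/175, 12141/70]
L7 α=3/5: [121356/875, 195149/875, 28626/175]
→ [139, 223, 164]

at x=3,y=1 over L1,L2,L3,L4,L5,L7:
+L1 (α=0) → [0, 0, 0]
+L2 (α=2/3) → [116, 118/3, 286/3]
+L3 (α=3/4) → [497/4, 2017/12, 625/3]
+L4 (α=1/4) → [1999/16, 2377/16, 164]
+L5 (α=1) → [183, 133, 202]
+L7 (α=1/2) → [166, 223/2, 241/2]
→ [166, 112, 120]


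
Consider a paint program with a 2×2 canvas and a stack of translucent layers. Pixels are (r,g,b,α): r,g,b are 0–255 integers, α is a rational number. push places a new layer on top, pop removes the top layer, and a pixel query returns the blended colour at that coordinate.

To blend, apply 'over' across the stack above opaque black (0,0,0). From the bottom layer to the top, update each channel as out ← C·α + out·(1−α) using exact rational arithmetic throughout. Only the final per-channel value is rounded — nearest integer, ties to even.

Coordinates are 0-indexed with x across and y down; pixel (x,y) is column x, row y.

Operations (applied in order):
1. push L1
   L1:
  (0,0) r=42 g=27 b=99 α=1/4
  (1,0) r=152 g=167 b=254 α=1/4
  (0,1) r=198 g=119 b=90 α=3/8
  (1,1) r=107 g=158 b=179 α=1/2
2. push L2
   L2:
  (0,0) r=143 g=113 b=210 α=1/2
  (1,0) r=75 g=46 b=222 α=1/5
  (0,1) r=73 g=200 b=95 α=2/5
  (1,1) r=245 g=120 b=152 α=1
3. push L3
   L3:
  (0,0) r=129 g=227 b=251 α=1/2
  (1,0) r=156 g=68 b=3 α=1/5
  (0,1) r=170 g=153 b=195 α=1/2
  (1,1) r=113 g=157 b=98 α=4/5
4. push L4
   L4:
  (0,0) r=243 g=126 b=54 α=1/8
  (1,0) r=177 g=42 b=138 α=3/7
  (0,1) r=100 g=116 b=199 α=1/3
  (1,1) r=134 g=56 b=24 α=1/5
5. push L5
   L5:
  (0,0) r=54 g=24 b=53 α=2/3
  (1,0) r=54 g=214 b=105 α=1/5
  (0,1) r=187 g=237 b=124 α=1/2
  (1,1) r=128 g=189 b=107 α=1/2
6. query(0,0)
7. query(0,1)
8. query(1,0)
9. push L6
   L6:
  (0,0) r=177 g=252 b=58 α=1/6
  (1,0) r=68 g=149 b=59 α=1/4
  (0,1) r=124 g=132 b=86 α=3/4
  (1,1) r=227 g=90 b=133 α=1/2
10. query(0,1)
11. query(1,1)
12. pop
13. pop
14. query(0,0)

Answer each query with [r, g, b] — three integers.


query (0,0) [L1,L2,L3,L4,L5] — begin 0,0,0
+L1 (α=1/4) → [21/2, 27/4, 99/4]
+L2 (α=1/2) → [307/4, 479/8, 939/8]
+L3 (α=1/2) → [823/8, 2295/16, 2947/16]
+L4 (α=1/8) → [7705/64, 18081/128, 21493/128]
+L5 (α=2/3) → [14617/192, 8075/128, 11687/128]
rounded: [76, 63, 91]

query (0,1) [L1,L2,L3,L4,L5] — begin 0,0,0
+L1 (α=3/8) → [297/4, 357/8, 135/4]
+L2 (α=2/5) → [295/4, 4271/40, 233/4]
+L3 (α=1/2) → [975/8, 10391/80, 1013/8]
+L4 (α=1/3) → [1375/12, 15031/120, 603/4]
+L5 (α=1/2) → [3619/24, 43471/240, 1099/8]
→ [151, 181, 137]

at x=1,y=0 over L1,L2,L3,L4,L5:
+L1 (α=1/4) → [38, 167/4, 127/2]
+L2 (α=1/5) → [227/5, 213/5, 476/5]
+L3 (α=1/5) → [1688/25, 1192/25, 1919/25]
+L4 (α=3/7) → [2861/25, 7918/175, 18026/175]
+L5 (α=1/5) → [12794/125, 69122/875, 90479/875]
= [102, 79, 103]

query (0,1) [L1,L2,L3,L4,L5,L6] — begin 0,0,0
after L1 α=3/8: [297/4, 357/8, 135/4]
after L2 α=2/5: [295/4, 4271/40, 233/4]
after L3 α=1/2: [975/8, 10391/80, 1013/8]
after L4 α=1/3: [1375/12, 15031/120, 603/4]
after L5 α=1/2: [3619/24, 43471/240, 1099/8]
after L6 α=3/4: [12547/96, 138511/960, 3163/32]
rounded: [131, 144, 99]

query (1,1) [L1,L2,L3,L4,L5,L6] — begin 0,0,0
+L1 (α=1/2) → [107/2, 79, 179/2]
+L2 (α=1) → [245, 120, 152]
+L3 (α=4/5) → [697/5, 748/5, 544/5]
+L4 (α=1/5) → [3458/25, 3272/25, 2296/25]
+L5 (α=1/2) → [3329/25, 7997/50, 4971/50]
+L6 (α=1/2) → [4502/25, 12497/100, 11621/100]
→ [180, 125, 116]

at x=0,y=0 over L1,L2,L3,L4:
L1 α=1/4: [21/2, 27/4, 99/4]
L2 α=1/2: [307/4, 479/8, 939/8]
L3 α=1/2: [823/8, 2295/16, 2947/16]
L4 α=1/8: [7705/64, 18081/128, 21493/128]
→ [120, 141, 168]


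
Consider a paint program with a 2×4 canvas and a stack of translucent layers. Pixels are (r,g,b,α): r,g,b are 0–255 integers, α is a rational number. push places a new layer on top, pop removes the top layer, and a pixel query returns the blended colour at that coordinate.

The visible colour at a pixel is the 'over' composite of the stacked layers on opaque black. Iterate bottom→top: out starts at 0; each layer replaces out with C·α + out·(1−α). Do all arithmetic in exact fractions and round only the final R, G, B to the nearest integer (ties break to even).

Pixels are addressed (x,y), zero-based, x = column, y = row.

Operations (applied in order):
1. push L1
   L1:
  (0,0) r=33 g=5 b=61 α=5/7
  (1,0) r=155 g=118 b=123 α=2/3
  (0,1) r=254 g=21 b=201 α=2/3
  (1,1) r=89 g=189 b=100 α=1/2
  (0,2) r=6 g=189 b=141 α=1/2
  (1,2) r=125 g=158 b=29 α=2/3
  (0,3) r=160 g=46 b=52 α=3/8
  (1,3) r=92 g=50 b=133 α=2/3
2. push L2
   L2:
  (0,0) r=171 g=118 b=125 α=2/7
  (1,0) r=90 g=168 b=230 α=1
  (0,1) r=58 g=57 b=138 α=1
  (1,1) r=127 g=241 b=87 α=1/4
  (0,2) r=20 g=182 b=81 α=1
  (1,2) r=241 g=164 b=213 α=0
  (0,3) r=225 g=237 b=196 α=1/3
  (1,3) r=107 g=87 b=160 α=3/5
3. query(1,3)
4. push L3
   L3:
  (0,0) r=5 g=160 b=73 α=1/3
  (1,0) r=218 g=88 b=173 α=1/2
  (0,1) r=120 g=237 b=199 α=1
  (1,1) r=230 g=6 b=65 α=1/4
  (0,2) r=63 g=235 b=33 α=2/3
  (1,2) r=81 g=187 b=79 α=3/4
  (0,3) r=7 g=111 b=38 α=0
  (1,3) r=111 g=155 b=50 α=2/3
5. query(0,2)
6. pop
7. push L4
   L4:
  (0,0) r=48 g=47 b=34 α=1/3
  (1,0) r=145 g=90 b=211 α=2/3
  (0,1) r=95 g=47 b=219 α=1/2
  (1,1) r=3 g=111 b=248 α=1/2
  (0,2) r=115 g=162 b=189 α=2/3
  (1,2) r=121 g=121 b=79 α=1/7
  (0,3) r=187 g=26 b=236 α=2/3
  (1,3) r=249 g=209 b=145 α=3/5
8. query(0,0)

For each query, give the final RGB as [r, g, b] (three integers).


at x=1,y=3 over L1,L2:
after L1 α=2/3: [184/3, 100/3, 266/3]
after L2 α=3/5: [1331/15, 983/15, 1972/15]
→ [89, 66, 131]

(0,2) stack=L1,L2,L3; from [0,0,0]:
+L1 (α=1/2) → [3, 189/2, 141/2]
+L2 (α=1) → [20, 182, 81]
+L3 (α=2/3) → [146/3, 652/3, 49]
= [49, 217, 49]

(0,0) stack=L1,L2,L4; from [0,0,0]:
+L1 (α=5/7) → [165/7, 25/7, 305/7]
+L2 (α=2/7) → [3219/49, 1777/49, 3275/49]
+L4 (α=1/3) → [2930/49, 5857/147, 8216/147]
= [60, 40, 56]


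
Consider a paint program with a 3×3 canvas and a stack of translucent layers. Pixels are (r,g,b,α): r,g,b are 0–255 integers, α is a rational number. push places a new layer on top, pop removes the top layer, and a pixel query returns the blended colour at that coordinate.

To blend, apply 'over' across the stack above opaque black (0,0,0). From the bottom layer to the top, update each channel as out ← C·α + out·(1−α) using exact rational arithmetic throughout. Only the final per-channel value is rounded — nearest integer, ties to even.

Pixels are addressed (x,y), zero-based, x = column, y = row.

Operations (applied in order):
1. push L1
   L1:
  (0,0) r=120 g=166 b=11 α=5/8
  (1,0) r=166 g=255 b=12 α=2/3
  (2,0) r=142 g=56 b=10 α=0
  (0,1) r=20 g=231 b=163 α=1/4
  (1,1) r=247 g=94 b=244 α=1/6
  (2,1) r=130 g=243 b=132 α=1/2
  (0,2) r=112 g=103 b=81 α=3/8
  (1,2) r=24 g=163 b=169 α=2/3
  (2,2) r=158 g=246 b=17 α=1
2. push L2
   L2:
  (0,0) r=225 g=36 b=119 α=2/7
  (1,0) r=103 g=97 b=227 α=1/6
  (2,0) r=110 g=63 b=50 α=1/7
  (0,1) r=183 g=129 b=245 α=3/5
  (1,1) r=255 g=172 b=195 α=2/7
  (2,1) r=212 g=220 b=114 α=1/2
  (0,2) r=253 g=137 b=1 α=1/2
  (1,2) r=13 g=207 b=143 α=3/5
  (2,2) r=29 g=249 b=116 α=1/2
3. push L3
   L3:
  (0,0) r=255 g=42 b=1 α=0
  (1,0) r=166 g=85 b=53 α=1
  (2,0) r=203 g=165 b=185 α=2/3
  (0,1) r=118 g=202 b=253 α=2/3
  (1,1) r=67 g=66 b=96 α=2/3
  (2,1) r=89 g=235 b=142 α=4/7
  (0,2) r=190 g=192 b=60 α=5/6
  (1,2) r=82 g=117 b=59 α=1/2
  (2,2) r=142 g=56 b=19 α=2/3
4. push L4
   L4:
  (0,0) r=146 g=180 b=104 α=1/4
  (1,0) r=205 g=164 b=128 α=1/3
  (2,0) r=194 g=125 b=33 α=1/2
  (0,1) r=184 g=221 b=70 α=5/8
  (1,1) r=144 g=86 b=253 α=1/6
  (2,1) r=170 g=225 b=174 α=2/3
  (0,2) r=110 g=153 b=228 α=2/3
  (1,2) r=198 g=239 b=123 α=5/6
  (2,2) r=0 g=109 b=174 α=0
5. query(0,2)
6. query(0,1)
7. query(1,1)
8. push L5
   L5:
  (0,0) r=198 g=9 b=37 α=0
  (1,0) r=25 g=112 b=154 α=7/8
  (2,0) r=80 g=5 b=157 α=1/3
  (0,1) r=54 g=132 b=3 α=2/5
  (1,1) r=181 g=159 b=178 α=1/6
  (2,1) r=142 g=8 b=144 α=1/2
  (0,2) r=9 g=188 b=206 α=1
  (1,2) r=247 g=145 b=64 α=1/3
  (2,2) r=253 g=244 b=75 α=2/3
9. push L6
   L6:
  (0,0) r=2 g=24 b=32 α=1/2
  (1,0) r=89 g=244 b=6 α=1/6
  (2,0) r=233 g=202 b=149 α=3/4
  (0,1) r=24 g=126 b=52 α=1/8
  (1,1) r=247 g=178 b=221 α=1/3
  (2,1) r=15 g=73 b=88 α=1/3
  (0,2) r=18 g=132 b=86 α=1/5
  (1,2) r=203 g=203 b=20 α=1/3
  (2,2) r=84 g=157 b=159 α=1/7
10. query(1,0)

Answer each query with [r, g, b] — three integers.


at x=0,y=2 over L1,L2,L3,L4:
+L1 (α=3/8) → [42, 309/8, 243/8]
+L2 (α=1/2) → [295/2, 1405/16, 251/16]
+L3 (α=5/6) → [2195/12, 16765/96, 5051/96]
+L4 (α=2/3) → [4835/36, 46141/288, 48827/288]
rounded: [134, 160, 170]

at x=0,y=1 over L1,L2,L3,L4:
+L1 (α=1/4) → [5, 231/4, 163/4]
+L2 (α=3/5) → [559/5, 201/2, 1633/10]
+L3 (α=2/3) → [1739/15, 1009/6, 2231/10]
+L4 (α=5/8) → [6339/40, 3219/16, 10193/80]
rounded: [158, 201, 127]

query (1,1) [L1,L2,L3,L4] — begin 0,0,0
+L1 (α=1/6) → [247/6, 47/3, 122/3]
+L2 (α=2/7) → [4295/42, 181/3, 1780/21]
+L3 (α=2/3) → [9923/126, 577/9, 5812/63]
+L4 (α=1/6) → [67759/756, 3659/54, 44999/378]
→ [90, 68, 119]

query (1,0) [L1,L2,L3,L4,L5,L6] — begin 0,0,0
after L1 α=2/3: [332/3, 170, 8]
after L2 α=1/6: [1969/18, 947/6, 89/2]
after L3 α=1: [166, 85, 53]
after L4 α=1/3: [179, 334/3, 78]
after L5 α=7/8: [177/4, 1343/12, 289/2]
after L6 α=1/6: [1241/24, 9643/72, 1457/12]
= [52, 134, 121]


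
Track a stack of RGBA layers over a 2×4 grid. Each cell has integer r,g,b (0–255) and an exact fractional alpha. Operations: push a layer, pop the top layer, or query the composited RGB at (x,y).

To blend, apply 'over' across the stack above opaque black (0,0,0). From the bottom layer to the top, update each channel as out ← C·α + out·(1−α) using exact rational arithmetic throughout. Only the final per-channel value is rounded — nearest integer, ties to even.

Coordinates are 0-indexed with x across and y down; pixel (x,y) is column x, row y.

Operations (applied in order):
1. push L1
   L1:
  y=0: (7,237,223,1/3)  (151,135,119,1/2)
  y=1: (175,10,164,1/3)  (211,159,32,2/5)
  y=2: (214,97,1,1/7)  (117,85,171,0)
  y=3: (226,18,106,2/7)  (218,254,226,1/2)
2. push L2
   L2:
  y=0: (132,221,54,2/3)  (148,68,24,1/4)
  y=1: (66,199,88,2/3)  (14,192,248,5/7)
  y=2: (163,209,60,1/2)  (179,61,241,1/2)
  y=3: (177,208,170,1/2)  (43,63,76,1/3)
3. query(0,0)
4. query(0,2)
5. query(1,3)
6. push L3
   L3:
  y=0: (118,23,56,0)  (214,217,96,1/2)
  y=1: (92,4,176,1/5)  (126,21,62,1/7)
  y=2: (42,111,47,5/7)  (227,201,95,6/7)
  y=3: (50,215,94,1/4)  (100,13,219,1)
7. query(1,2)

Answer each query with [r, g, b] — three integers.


at x=0,y=0 over L1,L2:
after L1 α=1/3: [7/3, 79, 223/3]
after L2 α=2/3: [799/9, 521/3, 547/9]
rounded: [89, 174, 61]

query (0,2) [L1,L2] — begin 0,0,0
L1 α=1/7: [214/7, 97/7, 1/7]
L2 α=1/2: [1355/14, 780/7, 421/14]
= [97, 111, 30]

at x=1,y=3 over L1,L2:
L1 α=1/2: [109, 127, 113]
L2 α=1/3: [87, 317/3, 302/3]
= [87, 106, 101]

(1,2) stack=L1,L2,L3; from [0,0,0]:
after L1 α=0: [0, 0, 0]
after L2 α=1/2: [179/2, 61/2, 241/2]
after L3 α=6/7: [2903/14, 2473/14, 1381/14]
rounded: [207, 177, 99]


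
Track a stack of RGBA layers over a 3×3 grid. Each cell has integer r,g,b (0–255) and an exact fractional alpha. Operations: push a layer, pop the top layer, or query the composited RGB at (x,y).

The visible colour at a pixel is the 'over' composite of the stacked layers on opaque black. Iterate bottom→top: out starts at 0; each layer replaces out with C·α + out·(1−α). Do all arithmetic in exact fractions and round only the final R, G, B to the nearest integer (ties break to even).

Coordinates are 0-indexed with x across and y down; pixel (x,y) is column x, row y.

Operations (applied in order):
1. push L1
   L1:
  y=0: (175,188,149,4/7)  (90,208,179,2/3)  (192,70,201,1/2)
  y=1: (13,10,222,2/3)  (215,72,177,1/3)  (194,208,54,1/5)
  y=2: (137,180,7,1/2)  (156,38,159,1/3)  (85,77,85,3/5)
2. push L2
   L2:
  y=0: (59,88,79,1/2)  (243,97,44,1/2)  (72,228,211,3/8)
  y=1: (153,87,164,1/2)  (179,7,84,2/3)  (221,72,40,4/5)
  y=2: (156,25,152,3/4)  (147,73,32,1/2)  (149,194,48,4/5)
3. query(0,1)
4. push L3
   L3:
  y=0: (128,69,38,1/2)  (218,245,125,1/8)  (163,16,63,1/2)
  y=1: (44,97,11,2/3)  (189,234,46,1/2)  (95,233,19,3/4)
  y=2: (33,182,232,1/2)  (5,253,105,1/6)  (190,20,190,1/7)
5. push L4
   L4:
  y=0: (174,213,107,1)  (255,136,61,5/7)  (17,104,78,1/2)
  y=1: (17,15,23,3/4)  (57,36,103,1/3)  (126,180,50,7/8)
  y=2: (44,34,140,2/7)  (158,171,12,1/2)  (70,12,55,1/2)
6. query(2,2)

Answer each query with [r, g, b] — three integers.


query (0,1) [L1,L2] — begin 0,0,0
L1 α=2/3: [26/3, 20/3, 148]
L2 α=1/2: [485/6, 281/6, 156]
rounded: [81, 47, 156]

query (2,2) [L1,L2,L3,L4] — begin 0,0,0
+L1 (α=3/5) → [51, 231/5, 51]
+L2 (α=4/5) → [647/5, 4111/25, 243/5]
+L3 (α=1/7) → [4832/35, 25166/175, 344/5]
+L4 (α=1/2) → [3641/35, 13633/175, 619/10]
= [104, 78, 62]
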